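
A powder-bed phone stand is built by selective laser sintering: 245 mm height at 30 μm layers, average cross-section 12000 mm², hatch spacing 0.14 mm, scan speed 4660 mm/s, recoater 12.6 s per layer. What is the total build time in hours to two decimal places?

70.31 hours

Number of layers: 245 / 0.03 → 8167 (rounded up).
Per-layer scan distance = 12000 / 0.14, so 85714.3 mm.
Per-layer scan time = 85714.3 / 4660 = 18.3936 s.
Layer cycle = 18.3936 + 12.6 = 30.9936 s.
8167 layers × 30.9936 s/layer = 253124.7312 s, i.e. 70.31 hours.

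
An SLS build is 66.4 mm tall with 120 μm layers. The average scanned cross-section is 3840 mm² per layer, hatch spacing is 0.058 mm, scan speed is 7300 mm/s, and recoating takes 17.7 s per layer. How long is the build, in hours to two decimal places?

4.12 hours

Number of layers: 66.4 / 0.12 → 554 (rounded up).
Per-layer scan distance = 3840 / 0.058 = 66206.9 mm.
Per-layer scan time = 66206.9 / 7300 = 9.0694 s.
Layer cycle: 9.0694 + 17.7 → 26.7694 s.
Total: 554 × 26.7694 s = 14830.2476 s → 4.12 hours.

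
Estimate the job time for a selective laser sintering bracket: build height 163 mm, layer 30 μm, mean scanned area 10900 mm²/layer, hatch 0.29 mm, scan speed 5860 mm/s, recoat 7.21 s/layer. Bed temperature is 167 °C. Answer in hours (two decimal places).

Layers = ⌈163/0.03⌉ = 5434.
Scan path per layer = 10900 / 0.29 = 37586.2 mm.
Per-layer scan time = 37586.2 / 5860 = 6.414 s.
Layer cycle: 6.414 + 7.21 → 13.624 s.
5434 layers × 13.624 s/layer = 74032.816 s, i.e. 20.56 hours.

20.56 hours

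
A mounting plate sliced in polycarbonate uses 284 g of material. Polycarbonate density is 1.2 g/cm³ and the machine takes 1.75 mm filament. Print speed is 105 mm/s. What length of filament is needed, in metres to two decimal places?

98.39 m

Extruded volume: 284/1.2 = 236.6667 cm³ (236666.7 mm³).
A = π r² = π × 0.875² = 2.4053 mm².
L = V/A = 236666.7/2.4053 = 98393.84 mm → 98.39 m.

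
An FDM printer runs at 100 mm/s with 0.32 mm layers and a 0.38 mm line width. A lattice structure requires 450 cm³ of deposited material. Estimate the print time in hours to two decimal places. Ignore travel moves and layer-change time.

Bead cross-section = 0.32 × 0.38, so 0.1216 mm².
Total extruded path = 450000/0.1216 = 3700657.9 mm.
Print-move time = 3700657.9 / 100, so 37006.6 s.
That's 37006.6 s → 10.28 hours.

10.28 hours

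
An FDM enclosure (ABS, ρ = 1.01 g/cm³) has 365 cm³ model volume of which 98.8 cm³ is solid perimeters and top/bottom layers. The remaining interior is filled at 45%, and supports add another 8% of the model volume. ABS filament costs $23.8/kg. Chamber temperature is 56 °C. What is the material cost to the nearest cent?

Infill region = 365 − 98.8 = 266.2 cm³.
Infill deposited = 0.45 × 266.2, so 119.79 cm³.
Support = 0.08 × 365 = 29.2 cm³.
Total extruded = 98.8 + 119.79 + 29.2, so 247.79 cm³.
Mass = 247.79 × 1.01, so 250.2679 g.
At $23.8/kg: 250.2679/1000 × 23.8 = $5.96.

$5.96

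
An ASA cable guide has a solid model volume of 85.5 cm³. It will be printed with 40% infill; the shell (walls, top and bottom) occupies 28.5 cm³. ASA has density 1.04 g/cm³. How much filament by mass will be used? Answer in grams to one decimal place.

Infill region = 85.5 − 28.5 = 57 cm³.
Infill volume: 0.40 × 57 → 22.8 cm³.
Deposited volume = 28.5 + 22.8 = 51.3 cm³.
Mass = 51.3 × 1.04, so 53.352 g.

53.4 g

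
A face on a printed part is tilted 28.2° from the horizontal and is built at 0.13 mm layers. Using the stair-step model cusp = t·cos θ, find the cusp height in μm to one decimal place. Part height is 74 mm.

Cusp = layer height × cos(28.2°) = 0.13 × 0.8813 = 0.114569 mm = 114.6 μm.

114.6 μm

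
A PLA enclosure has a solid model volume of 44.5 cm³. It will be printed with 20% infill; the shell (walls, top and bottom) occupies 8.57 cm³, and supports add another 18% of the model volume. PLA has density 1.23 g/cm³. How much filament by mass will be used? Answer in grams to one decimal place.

Volume inside the shell = 44.5 − 8.57, so 35.93 cm³.
Infill volume = 0.20 × 35.93 = 7.186 cm³.
Support = 0.18 × 44.5 = 8.01 cm³.
Total extruded = 8.57 + 7.186 + 8.01, so 23.766 cm³.
Mass = 23.766 × 1.23 = 29.23218 g.

29.2 g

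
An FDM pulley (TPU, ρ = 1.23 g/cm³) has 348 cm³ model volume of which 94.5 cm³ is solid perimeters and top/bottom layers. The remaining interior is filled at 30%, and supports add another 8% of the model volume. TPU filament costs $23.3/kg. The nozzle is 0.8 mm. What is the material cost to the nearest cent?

$5.69

Infill region = 348 − 94.5 = 253.5 cm³.
Infill volume = 0.30 × 253.5 = 76.05 cm³.
Support = 0.08 × 348 = 27.84 cm³.
Total printed volume = 94.5 + 76.05 + 27.84, so 198.39 cm³.
Mass = 198.39 × 1.23, so 244.0197 g.
Cost = 244.0197 g / 1000 × $23.3/kg = $5.69.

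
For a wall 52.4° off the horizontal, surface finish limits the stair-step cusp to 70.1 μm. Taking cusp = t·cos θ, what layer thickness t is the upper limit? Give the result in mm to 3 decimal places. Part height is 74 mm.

0.115 mm

Layer height = cusp / cos(52.4°) = 0.0701 / 0.6101 = 0.115 mm.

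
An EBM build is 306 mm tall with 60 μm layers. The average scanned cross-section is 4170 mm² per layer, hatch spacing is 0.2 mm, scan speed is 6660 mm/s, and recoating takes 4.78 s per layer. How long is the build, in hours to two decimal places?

Layers = ⌈306/0.06⌉ = 5100.
Hatch length per layer = 4170 / 0.2, so 20850 mm.
Scan time per layer = 20850 / 6660, so 3.1306 s.
Per-layer time: 3.1306 + 4.78 → 7.9106 s.
Build time = 5100 × 7.9106 = 40344.06 s = 11.21 hours.

11.21 hours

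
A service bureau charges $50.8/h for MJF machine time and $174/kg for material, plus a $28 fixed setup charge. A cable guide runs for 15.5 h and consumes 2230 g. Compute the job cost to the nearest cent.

Time charge = 50.8 × 15.5 = $787.40.
Material cost = 174 × 2230/1000 = $388.02.
Total = 787.40 + 388.02 + 28 = $1203.42.

$1203.42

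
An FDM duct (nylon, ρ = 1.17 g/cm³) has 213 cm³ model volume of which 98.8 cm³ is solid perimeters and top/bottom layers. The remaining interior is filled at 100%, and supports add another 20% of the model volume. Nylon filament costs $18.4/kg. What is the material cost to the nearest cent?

$5.50

Interior volume: 213 − 98.8 → 114.2 cm³.
Infill deposited = 1.00 × 114.2 = 114.2 cm³.
Support = 0.20 × 213, so 42.6 cm³.
Deposited volume = 98.8 + 114.2 + 42.6, so 255.6 cm³.
Mass = 255.6 × 1.17, so 299.052 g.
Cost = 299.052 g / 1000 × $18.4/kg = $5.50.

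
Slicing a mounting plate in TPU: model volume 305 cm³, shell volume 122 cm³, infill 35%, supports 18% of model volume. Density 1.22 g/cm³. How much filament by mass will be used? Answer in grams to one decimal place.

Interior volume: 305 − 122 → 183 cm³.
Infill deposited: 0.35 × 183 → 64.05 cm³.
Support = 0.18 × 305, so 54.9 cm³.
Total printed volume = 122 + 64.05 + 54.9 = 240.95 cm³.
Mass = 240.95 × 1.22, so 293.959 g.

294.0 g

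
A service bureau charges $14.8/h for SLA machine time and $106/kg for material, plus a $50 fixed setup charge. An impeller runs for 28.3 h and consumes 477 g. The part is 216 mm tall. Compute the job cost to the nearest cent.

$519.40

Machine-time cost = 14.8 × 28.3 = $418.84.
Material charge = 106 × 477/1000 = $50.562.
Total = 418.84 + 50.562 + 50 = 519.402 ≈ $519.40.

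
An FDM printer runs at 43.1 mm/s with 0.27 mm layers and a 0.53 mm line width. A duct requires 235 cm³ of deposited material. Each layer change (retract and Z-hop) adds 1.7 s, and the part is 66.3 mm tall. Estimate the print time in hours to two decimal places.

10.70 hours

Line area = 0.27 × 0.53, so 0.1431 mm².
Total extruded path = 235000/0.1431 = 1642208.2 mm.
Time extruding = 1642208.2 / 43.1 = 38102.3 s.
Layers = ⌈66.3/0.27⌉ = 246.
Z-hop total = 246 × 1.7, so 418.2 s.
Total = 38102.3 + 418.2 = 38520.5 s = 10.70 hours.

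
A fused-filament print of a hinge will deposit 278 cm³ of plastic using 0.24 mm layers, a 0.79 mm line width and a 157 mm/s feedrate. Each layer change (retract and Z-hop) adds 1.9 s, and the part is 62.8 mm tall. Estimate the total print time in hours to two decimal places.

Bead cross-section: 0.24 × 0.79 → 0.1896 mm².
Path length: 278000 mm³ / 0.1896 mm² → 1466244.7 mm.
Time extruding = 1466244.7 / 157 = 9339.1 s.
Layers = ⌈62.8/0.24⌉ = 262.
Layer-change overhead = 262 × 1.9 = 497.8 s.
Altogether 9339.1 + 497.8 = 9836.9 s, i.e. 2.73 hours.

2.73 hours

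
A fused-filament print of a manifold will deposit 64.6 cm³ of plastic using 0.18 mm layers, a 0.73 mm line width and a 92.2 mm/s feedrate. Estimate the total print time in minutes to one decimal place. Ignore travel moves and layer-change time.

88.9 minutes

Line area: 0.18 × 0.73 → 0.1314 mm².
Total extruded path = 64600/0.1314 = 491628.6 mm.
Print-move time = 491628.6 / 92.2 = 5332.2 s.
5332.2 s = 88.9 minutes.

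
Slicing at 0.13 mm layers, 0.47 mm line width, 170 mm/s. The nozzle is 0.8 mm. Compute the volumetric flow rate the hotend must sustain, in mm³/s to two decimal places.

Bead cross-section: 0.13 × 0.47 → 0.0611 mm².
Q = v·A = 170 × 0.0611 = 10.39 mm³/s.

10.39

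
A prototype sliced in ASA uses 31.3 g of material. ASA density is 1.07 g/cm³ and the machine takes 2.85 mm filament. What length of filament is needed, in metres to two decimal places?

Volume = 31.3 g / 1.07 g·cm⁻³ = 29.2523 cm³ = 29252.3 mm³.
Filament cross-section = π × (2.85/2)² = 6.3794 mm².
L = V/A = 29252.3/6.3794 = 4585.43 mm → 4.59 m.

4.59 m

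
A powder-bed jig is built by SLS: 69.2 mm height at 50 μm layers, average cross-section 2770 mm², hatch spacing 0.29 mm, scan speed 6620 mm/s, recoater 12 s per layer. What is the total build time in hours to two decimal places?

Layer count = ceil(69.2 / 0.05) = 1384.
Hatch length per layer = 2770 / 0.29 = 9551.7 mm.
Scan time per layer = 9551.7 / 6620 = 1.4429 s.
Per-layer time = 1.4429 + 12 = 13.4429 s.
Build time = 1384 × 13.4429 = 18604.9736 s = 5.17 hours.

5.17 hours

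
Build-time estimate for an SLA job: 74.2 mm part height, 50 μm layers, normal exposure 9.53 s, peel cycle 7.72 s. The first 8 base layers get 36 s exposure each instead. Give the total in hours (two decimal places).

Layer count = ceil(74.2 / 0.05) = 1484.
Burn-in layers = 8 × (36 + 7.72) = 349.76 s.
Remaining layers = 1476 × (9.53 + 7.72) = 25461 s.
Total = 349.76 + 25461 = 25810.76 s = 7.17 hours.

7.17 hours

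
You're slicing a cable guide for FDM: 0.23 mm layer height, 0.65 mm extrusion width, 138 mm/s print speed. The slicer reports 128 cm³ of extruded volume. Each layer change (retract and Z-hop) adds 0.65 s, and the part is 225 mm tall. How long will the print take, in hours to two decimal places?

Line area = 0.23 × 0.65 = 0.1495 mm².
Toolpath length = 128 cm³ / 0.1495 mm² = 128000 / 0.1495 = 856187.3 mm.
Print-move time = 856187.3 / 138 = 6204.3 s.
Number of layers: 225 / 0.23 → 979 (rounded up).
Layer-change overhead = 979 × 0.65 = 636.35 s.
Altogether 6204.3 + 636.35 = 6840.65 s, i.e. 1.90 hours.

1.90 hours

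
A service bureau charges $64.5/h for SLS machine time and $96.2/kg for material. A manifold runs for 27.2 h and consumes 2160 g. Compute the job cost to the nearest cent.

Machine cost = 64.5 × 27.2 = $1754.40.
Feedstock cost = 96.2 × 2160/1000 = $207.792.
Job cost: 1754.40 + 207.792 = 1962.192 ≈ $1962.19.

$1962.19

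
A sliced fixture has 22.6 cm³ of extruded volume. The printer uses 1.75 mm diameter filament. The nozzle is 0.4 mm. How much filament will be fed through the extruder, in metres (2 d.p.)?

9.40 m

Filament cross-section = π × (1.75/2)² = 2.4053 mm².
L = 22600 mm³ / 2.4053 mm² = 9395.92 mm, i.e. 9.40 m.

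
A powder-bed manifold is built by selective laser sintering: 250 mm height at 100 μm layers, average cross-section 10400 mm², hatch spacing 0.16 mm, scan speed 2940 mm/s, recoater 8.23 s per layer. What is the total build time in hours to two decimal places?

Number of layers: 250 / 0.1 → 2500 (rounded up).
Per-layer scan distance = 10400 / 0.16, so 65000 mm.
Scan time per layer: 65000 / 2940 → 22.1088 s.
Time per layer: 22.1088 + 8.23 → 30.3388 s.
Build time = 2500 × 30.3388 = 75847 s = 21.07 hours.

21.07 hours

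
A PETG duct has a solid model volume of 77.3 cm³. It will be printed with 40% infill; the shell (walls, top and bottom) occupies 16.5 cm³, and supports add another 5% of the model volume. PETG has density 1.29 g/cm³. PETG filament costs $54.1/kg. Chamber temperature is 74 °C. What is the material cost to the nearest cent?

$3.12

Interior volume: 77.3 − 16.5 → 60.8 cm³.
Infill volume = 0.40 × 60.8 = 24.32 cm³.
Support: 0.05 × 77.3 → 3.865 cm³.
Total extruded: 16.5 + 24.32 + 3.865 → 44.685 cm³.
Mass: 44.685 × 1.29 → 57.64365 g.
Cost = 57.64365 g / 1000 × $54.1/kg = $3.12.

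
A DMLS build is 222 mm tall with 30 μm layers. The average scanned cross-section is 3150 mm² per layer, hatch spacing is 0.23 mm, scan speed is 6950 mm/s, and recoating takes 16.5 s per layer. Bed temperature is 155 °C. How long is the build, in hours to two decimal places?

Layers = ⌈222/0.03⌉ = 7400.
Per-layer scan distance = 3150 / 0.23 = 13695.7 mm.
Scan time per layer: 13695.7 / 6950 → 1.9706 s.
Layer cycle = 1.9706 + 16.5 = 18.4706 s.
Total: 7400 × 18.4706 s = 136682.44 s → 37.97 hours.

37.97 hours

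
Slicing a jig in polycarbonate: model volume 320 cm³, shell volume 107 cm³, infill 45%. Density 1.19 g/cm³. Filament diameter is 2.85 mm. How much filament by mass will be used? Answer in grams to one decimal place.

241.4 g

Volume inside the shell: 320 − 107 → 213 cm³.
Infill volume = 0.45 × 213, so 95.85 cm³.
Total printed volume: 107 + 95.85 → 202.85 cm³.
Mass = 202.85 × 1.19, so 241.3915 g.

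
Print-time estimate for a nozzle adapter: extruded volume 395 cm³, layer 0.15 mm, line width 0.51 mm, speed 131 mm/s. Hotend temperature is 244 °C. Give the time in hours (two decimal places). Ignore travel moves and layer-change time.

Bead cross-section = 0.15 × 0.51 = 0.0765 mm².
Path length: 395000 mm³ / 0.0765 mm² → 5163398.7 mm.
Time extruding: 5163398.7 / 131 → 39415.3 s.
39415.3 s = 10.95 hours.

10.95 hours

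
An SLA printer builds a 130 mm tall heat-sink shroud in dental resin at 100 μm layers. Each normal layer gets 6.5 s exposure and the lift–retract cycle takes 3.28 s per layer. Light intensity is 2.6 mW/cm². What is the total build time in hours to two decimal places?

3.53 hours

Layer count = ceil(130 / 0.1) = 1300.
Per-layer time: 6.5 + 3.28 → 9.78 s.
Total = 1300 × 9.78 = 12714 s = 3.53 hours.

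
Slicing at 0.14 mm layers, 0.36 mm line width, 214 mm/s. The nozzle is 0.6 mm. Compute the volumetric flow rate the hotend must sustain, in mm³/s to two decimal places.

A = 0.14 × 0.36, so 0.0504 mm².
Volumetric flow = 214 × 0.0504 = 10.79 mm³/s.

10.79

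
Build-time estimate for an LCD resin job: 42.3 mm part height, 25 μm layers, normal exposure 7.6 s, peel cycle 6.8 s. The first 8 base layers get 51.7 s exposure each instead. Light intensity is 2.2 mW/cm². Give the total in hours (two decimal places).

Number of layers: 42.3 / 0.025 → 1692 (rounded up).
Base layers = 8 × (51.7 + 6.8) = 468 s.
Regular layers = 1684 × (7.6 + 6.8), so 24249.6 s.
Total = 468 + 24249.6 = 24717.6 s = 6.87 hours.

6.87 hours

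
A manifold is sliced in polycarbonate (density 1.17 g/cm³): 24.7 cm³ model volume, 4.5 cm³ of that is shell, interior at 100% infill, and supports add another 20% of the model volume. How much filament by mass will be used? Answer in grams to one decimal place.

Infill region = 24.7 − 4.5, so 20.2 cm³.
Deposited infill = 1.00 × 20.2 = 20.2 cm³.
Support = 0.20 × 24.7, so 4.94 cm³.
Total printed volume = 4.5 + 20.2 + 4.94, so 29.64 cm³.
Mass = 29.64 × 1.17, so 34.6788 g.

34.7 g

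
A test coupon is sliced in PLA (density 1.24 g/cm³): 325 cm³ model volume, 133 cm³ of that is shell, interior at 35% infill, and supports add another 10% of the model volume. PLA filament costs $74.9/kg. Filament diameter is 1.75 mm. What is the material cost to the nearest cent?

Interior volume = 325 − 133, so 192 cm³.
Infill volume: 0.35 × 192 → 67.2 cm³.
Support = 0.10 × 325, so 32.5 cm³.
Total printed volume = 133 + 67.2 + 32.5, so 232.7 cm³.
Mass = 232.7 × 1.24 = 288.548 g.
At $74.9/kg: 288.548/1000 × 74.9 = $21.61.

$21.61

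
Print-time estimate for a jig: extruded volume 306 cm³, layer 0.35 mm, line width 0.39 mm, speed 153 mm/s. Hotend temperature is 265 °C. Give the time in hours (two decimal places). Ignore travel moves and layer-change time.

Extrusion cross-section = 0.35 × 0.39 = 0.1365 mm².
Total extruded path = 306000/0.1365 = 2241758.2 mm.
Extrusion time = 2241758.2 / 153, so 14652 s.
Converting: 14652 s = 4.07 hours.

4.07 hours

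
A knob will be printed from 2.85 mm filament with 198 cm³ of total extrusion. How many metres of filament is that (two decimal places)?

Cross-section of 2.85 mm filament: π·(2.85/2)² = 6.3794 mm².
Length = 198 cm³ / 6.3794 mm² = 198000 / 6.3794 = 31037.4 mm = 31.04 m.

31.04 m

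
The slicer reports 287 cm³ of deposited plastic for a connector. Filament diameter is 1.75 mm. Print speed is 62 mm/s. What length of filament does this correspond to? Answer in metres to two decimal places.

119.32 m

Filament cross-section = π × (1.75/2)² = 2.4053 mm².
L = 287000 mm³ / 2.4053 mm² = 119319.84 mm, i.e. 119.32 m.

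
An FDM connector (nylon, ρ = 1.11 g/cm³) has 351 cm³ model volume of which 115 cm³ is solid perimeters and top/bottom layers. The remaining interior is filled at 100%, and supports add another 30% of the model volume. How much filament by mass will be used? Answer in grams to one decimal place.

506.5 g

Interior volume = 351 − 115 = 236 cm³.
Infill deposited = 1.00 × 236 = 236 cm³.
Support = 0.30 × 351, so 105.3 cm³.
Total printed volume: 115 + 236 + 105.3 → 456.3 cm³.
Mass = 456.3 × 1.11 = 506.493 g.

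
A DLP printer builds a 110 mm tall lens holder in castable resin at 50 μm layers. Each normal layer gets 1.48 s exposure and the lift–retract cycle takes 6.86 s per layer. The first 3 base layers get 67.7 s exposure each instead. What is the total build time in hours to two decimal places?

5.15 hours

Number of layers: 110 / 0.05 → 2200 (rounded up).
Burn-in layers = 3 × (67.7 + 6.86), so 223.68 s.
Remaining layers = 2197 × (1.48 + 6.86), so 18322.98 s.
Total = 223.68 + 18322.98 = 18546.66 s = 5.15 hours.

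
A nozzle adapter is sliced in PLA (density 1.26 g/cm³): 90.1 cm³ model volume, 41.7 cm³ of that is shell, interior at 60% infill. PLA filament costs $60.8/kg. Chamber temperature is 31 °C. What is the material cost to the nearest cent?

Volume inside the shell: 90.1 − 41.7 → 48.4 cm³.
Infill deposited: 0.60 × 48.4 → 29.04 cm³.
Total printed volume: 41.7 + 29.04 → 70.74 cm³.
Mass = 70.74 × 1.26, so 89.1324 g.
Cost = 89.1324 g / 1000 × $60.8/kg = $5.42.

$5.42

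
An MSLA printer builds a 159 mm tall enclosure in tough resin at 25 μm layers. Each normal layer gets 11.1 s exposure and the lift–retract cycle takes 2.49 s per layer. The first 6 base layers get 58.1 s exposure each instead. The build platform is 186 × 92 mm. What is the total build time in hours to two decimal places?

24.09 hours

Number of layers: 159 / 0.025 → 6360 (rounded up).
Base layers = 6 × (58.1 + 2.49), so 363.54 s.
Remaining layers = 6354 × (11.1 + 2.49), so 86350.86 s.
Sum: 363.54 + 86350.86 = 86714.4 s → 24.09 hours.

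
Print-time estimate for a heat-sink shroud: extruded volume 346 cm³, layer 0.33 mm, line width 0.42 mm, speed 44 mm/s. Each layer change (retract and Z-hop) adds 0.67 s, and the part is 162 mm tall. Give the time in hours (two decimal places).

Extrusion cross-section = 0.33 × 0.42, so 0.1386 mm².
Toolpath length = 346 cm³ / 0.1386 mm² = 346000 / 0.1386 = 2496392.5 mm.
Time extruding: 2496392.5 / 44 → 56736.2 s.
Number of layers: 162 / 0.33 → 491 (rounded up).
Non-print overhead: 491 × 0.67 → 328.97 s.
Total = 56736.2 + 328.97 = 57065.17 s = 15.85 hours.

15.85 hours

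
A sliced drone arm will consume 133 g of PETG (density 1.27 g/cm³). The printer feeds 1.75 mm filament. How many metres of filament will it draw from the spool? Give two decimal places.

43.54 m

Extruded volume: 133/1.27 = 104.7244 cm³ (104724.4 mm³).
Filament cross-section = π × (1.75/2)² = 2.4053 mm².
L = V/A = 104724.4/2.4053 = 43539.02 mm → 43.54 m.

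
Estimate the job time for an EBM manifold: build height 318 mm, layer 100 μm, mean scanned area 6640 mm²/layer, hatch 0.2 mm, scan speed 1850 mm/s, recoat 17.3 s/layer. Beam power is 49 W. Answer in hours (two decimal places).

31.13 hours

Layers = ⌈318/0.1⌉ = 3180.
Scan path per layer = 6640 / 0.2 = 33200 mm.
Scan time per layer = 33200 / 1850, so 17.9459 s.
Layer cycle = 17.9459 + 17.3 = 35.2459 s.
Total: 3180 × 35.2459 s = 112081.962 s → 31.13 hours.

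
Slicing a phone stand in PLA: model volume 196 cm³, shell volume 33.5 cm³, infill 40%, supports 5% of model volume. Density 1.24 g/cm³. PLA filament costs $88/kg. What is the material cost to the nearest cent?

Volume inside the shell = 196 − 33.5, so 162.5 cm³.
Infill deposited: 0.40 × 162.5 → 65 cm³.
Support = 0.05 × 196 = 9.8 cm³.
Total extruded = 33.5 + 65 + 9.8 = 108.3 cm³.
Mass = 108.3 × 1.24 = 134.292 g.
Cost = 134.292 g / 1000 × $88/kg = $11.82.

$11.82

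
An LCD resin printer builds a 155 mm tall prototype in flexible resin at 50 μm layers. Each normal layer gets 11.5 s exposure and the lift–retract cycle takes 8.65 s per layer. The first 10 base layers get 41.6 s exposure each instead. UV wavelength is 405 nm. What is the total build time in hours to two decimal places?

17.44 hours

Number of layers: 155 / 0.05 → 3100 (rounded up).
Burn-in layers: 10 × (41.6 + 8.65) → 502.5 s.
Remaining layers: 3090 × (11.5 + 8.65) → 62263.5 s.
Total = 502.5 + 62263.5 = 62766 s = 17.44 hours.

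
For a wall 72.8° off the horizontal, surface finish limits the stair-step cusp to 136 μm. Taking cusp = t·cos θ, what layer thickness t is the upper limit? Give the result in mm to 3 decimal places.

cos(72.8°) = 0.2957; t_max = 0.136/0.2957 = 0.460 mm.

0.460 mm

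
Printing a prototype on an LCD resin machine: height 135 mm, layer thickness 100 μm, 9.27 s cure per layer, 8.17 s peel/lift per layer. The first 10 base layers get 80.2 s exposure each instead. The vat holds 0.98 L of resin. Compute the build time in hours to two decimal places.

Layers = ⌈135/0.1⌉ = 1350.
Base layers = 10 × (80.2 + 8.17) = 883.7 s.
Normal layers = 1340 × (9.27 + 8.17) = 23369.6 s.
Total = 883.7 + 23369.6 = 24253.3 s = 6.74 hours.

6.74 hours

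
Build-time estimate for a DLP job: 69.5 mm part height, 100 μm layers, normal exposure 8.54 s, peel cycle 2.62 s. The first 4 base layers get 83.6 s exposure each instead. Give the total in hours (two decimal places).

Layers = ⌈69.5/0.1⌉ = 695.
Bottom layers: 4 × (83.6 + 2.62) → 344.88 s.
Normal layers = 691 × (8.54 + 2.62), so 7711.56 s.
Sum: 344.88 + 7711.56 = 8056.44 s → 2.24 hours.

2.24 hours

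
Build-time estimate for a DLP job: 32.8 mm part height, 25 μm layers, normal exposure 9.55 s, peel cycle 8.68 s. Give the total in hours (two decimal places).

6.64 hours

Number of layers: 32.8 / 0.025 → 1312 (rounded up).
Per-layer time: 9.55 + 8.68 → 18.23 s.
Build time: 1312 × 18.23 s = 23917.76 s, i.e. 6.64 hours.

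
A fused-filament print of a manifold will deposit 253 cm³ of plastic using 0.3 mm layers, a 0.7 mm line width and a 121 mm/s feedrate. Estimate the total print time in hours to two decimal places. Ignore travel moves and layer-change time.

Extrusion cross-section = 0.3 × 0.7, so 0.21 mm².
Toolpath length = 253 cm³ / 0.21 mm² = 253000 / 0.21 = 1204761.9 mm.
Extrusion time: 1204761.9 / 121 → 9956.7 s.
That's 9956.7 s → 2.77 hours.

2.77 hours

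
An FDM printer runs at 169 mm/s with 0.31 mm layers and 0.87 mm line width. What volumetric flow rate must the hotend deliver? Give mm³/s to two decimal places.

45.58

Bead cross-section = 0.31 × 0.87 = 0.2697 mm².
Volumetric flow = 169 × 0.2697 = 45.58 mm³/s.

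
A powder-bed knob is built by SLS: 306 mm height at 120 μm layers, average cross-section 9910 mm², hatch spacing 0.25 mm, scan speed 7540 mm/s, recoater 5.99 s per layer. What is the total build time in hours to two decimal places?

7.97 hours

Number of layers: 306 / 0.12 → 2550 (rounded up).
Scan path per layer: 9910 / 0.25 → 39640 mm.
Scan time per layer: 39640 / 7540 → 5.2573 s.
Time per layer = 5.2573 + 5.99, so 11.2473 s.
2550 layers × 11.2473 s/layer = 28680.615 s, i.e. 7.97 hours.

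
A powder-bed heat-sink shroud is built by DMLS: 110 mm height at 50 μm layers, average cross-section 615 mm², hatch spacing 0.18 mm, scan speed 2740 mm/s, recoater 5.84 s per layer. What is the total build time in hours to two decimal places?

4.33 hours

Number of layers: 110 / 0.05 → 2200 (rounded up).
Scan path per layer: 615 / 0.18 → 3416.7 mm.
Per-layer scan time = 3416.7 / 2740 = 1.247 s.
Layer cycle: 1.247 + 5.84 → 7.087 s.
2200 layers × 7.087 s/layer = 15591.4 s, i.e. 4.33 hours.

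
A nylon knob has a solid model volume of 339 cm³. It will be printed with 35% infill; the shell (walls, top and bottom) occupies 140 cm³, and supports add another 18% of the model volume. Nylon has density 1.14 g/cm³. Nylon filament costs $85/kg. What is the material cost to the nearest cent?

$26.23

Volume inside the shell: 339 − 140 → 199 cm³.
Deposited infill: 0.35 × 199 → 69.65 cm³.
Support: 0.18 × 339 → 61.02 cm³.
Total extruded = 140 + 69.65 + 61.02, so 270.67 cm³.
Mass: 270.67 × 1.14 → 308.5638 g.
At $85/kg: 308.5638/1000 × 85 = $26.23.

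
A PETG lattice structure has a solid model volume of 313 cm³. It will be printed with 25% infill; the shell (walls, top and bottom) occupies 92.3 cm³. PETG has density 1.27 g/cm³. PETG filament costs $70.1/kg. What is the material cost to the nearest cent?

Infill region: 313 − 92.3 → 220.7 cm³.
Infill volume = 0.25 × 220.7 = 55.175 cm³.
Deposited volume: 92.3 + 55.175 → 147.475 cm³.
Mass: 147.475 × 1.27 → 187.29325 g.
At $70.1/kg: 187.29325/1000 × 70.1 = $13.13.

$13.13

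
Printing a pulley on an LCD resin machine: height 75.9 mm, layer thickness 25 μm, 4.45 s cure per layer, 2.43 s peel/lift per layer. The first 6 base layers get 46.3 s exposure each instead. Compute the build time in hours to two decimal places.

Number of layers: 75.9 / 0.025 → 3036 (rounded up).
Bottom layers = 6 × (46.3 + 2.43), so 292.38 s.
Normal layers: 3030 × (4.45 + 2.43) → 20846.4 s.
Sum: 292.38 + 20846.4 = 21138.78 s → 5.87 hours.

5.87 hours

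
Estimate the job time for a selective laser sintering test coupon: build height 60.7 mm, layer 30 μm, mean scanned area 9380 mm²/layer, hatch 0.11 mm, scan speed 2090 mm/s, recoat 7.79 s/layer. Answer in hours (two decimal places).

27.32 hours

Layers = ⌈60.7/0.03⌉ = 2024.
Per-layer scan distance = 9380 / 0.11, so 85272.7 mm.
Per-layer scan time = 85272.7 / 2090, so 40.8003 s.
Time per layer = 40.8003 + 7.79, so 48.5903 s.
Build time = 2024 × 48.5903 = 98346.7672 s = 27.32 hours.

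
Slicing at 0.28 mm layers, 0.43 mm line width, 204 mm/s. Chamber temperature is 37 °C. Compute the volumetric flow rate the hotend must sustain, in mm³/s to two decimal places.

24.56

Bead cross-section = 0.28 × 0.43, so 0.1204 mm².
Volumetric flow = 204 × 0.1204 = 24.56 mm³/s.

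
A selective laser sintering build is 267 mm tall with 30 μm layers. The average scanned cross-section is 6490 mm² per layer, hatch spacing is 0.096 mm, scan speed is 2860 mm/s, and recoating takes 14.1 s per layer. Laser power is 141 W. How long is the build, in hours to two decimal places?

93.30 hours

Number of layers: 267 / 0.03 → 8900 (rounded up).
Per-layer scan distance = 6490 / 0.096, so 67604.2 mm.
Laser time per layer = 67604.2 / 2860 = 23.6378 s.
Per-layer time = 23.6378 + 14.1 = 37.7378 s.
Build time = 8900 × 37.7378 = 335866.42 s = 93.30 hours.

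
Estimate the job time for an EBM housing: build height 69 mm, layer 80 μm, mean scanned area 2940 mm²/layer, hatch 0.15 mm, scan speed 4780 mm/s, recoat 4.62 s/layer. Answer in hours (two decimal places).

2.09 hours

Layer count = ceil(69 / 0.08) = 863.
Hatch length per layer: 2940 / 0.15 → 19600 mm.
Per-layer scan time = 19600 / 4780 = 4.1004 s.
Per-layer time: 4.1004 + 4.62 → 8.7204 s.
Build time = 863 × 8.7204 = 7525.7052 s = 2.09 hours.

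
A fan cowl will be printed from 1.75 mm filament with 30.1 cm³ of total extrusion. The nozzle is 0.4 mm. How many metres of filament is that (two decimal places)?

A = π r² = π × 0.875² = 2.4053 mm².
Length = 30.1 cm³ / 2.4053 mm² = 30100 / 2.4053 = 12514.03 mm = 12.51 m.

12.51 m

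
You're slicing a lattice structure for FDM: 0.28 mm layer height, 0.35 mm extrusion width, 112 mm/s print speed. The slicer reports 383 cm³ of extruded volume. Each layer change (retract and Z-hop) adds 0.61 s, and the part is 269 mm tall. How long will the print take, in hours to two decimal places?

Line area = 0.28 × 0.35, so 0.098 mm².
Path length: 383000 mm³ / 0.098 mm² → 3908163.3 mm.
Extrusion time: 3908163.3 / 112 → 34894.3 s.
Number of layers: 269 / 0.28 → 961 (rounded up).
Layer-change overhead = 961 × 0.61 = 586.21 s.
Altogether 34894.3 + 586.21 = 35480.51 s, i.e. 9.86 hours.

9.86 hours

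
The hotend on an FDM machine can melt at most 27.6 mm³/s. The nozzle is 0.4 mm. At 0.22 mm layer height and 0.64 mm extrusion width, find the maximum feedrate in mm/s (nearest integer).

Bead cross-section = 0.22 × 0.64, so 0.1408 mm².
Max speed = 27.6 / 0.1408 = 196.02 ≈ 196 mm/s.

196 mm/s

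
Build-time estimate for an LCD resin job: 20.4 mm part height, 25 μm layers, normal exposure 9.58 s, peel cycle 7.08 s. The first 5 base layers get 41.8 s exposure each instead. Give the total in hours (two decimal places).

Layer count = ceil(20.4 / 0.025) = 816.
Bottom layers = 5 × (41.8 + 7.08), so 244.4 s.
Normal layers = 811 × (9.58 + 7.08) = 13511.26 s.
Sum: 244.4 + 13511.26 = 13755.66 s → 3.82 hours.

3.82 hours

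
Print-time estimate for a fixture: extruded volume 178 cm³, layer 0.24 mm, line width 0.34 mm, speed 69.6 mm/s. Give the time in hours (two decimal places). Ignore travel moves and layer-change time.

Bead cross-section: 0.24 × 0.34 → 0.0816 mm².
Path length: 178000 mm³ / 0.0816 mm² → 2181372.5 mm.
Print-move time = 2181372.5 / 69.6 = 31341.6 s.
Converting: 31341.6 s = 8.71 hours.

8.71 hours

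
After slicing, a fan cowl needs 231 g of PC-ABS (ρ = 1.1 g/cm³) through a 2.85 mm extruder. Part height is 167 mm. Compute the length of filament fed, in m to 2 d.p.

Volume = 231 g / 1.1 g·cm⁻³ = 210 cm³ = 210000 mm³.
Filament cross-section = π × (2.85/2)² = 6.3794 mm².
Length = 210000 / 6.3794 = 32918.46 mm = 32.92 m.

32.92 m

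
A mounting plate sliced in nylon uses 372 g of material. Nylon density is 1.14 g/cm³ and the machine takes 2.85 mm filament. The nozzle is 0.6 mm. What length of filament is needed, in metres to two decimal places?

51.15 m

Extruded volume: 372/1.14 = 326.3158 cm³ (326315.8 mm³).
Filament cross-section = π × (2.85/2)² = 6.3794 mm².
L = V/A = 326315.8/6.3794 = 51151.49 mm → 51.15 m.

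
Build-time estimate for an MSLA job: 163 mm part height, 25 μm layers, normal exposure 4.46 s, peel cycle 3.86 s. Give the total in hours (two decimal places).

15.07 hours

Layer count = ceil(163 / 0.025) = 6520.
Cycle time: 4.46 + 3.86 → 8.32 s.
Total = 6520 × 8.32 = 54246.4 s = 15.07 hours.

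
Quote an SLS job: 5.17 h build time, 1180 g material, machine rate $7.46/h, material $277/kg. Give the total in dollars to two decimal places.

$365.43

Machine-time cost = 7.46 × 5.17, so $38.5682.
Feedstock cost: 277 × 1180/1000 → $326.86.
Total = 38.5682 + 326.86 = 365.4282 ≈ $365.43.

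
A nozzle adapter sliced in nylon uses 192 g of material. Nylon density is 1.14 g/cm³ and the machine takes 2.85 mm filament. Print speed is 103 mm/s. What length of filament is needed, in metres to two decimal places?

Extruded volume: 192/1.14 = 168.4211 cm³ (168421.1 mm³).
A = π r² = π × 1.425² = 6.3794 mm².
Length = 168421.1 / 6.3794 = 26400.77 mm = 26.40 m.

26.40 m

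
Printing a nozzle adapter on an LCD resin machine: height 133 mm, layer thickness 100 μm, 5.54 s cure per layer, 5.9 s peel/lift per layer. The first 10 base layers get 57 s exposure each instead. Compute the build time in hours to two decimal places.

Layers = ⌈133/0.1⌉ = 1330.
Burn-in layers = 10 × (57 + 5.9) = 629 s.
Normal layers = 1320 × (5.54 + 5.9) = 15100.8 s.
Sum: 629 + 15100.8 = 15729.8 s → 4.37 hours.

4.37 hours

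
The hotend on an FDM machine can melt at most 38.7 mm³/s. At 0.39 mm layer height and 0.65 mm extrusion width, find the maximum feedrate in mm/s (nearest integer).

153 mm/s

Extrusion cross-section = 0.39 × 0.65 = 0.2535 mm².
Max speed = 38.7 / 0.2535 = 152.66 ≈ 153 mm/s.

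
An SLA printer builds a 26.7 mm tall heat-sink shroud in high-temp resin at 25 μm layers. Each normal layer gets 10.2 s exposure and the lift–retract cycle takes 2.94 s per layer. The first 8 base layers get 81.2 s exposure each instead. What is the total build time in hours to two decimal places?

Layer count = ceil(26.7 / 0.025) = 1068.
Burn-in layers: 8 × (81.2 + 2.94) → 673.12 s.
Regular layers = 1060 × (10.2 + 2.94), so 13928.4 s.
Sum: 673.12 + 13928.4 = 14601.52 s → 4.06 hours.

4.06 hours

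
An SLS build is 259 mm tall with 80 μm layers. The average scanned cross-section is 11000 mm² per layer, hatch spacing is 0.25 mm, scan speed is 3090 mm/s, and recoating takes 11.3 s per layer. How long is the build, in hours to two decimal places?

22.97 hours

Layers = ⌈259/0.08⌉ = 3238.
Per-layer scan distance: 11000 / 0.25 → 44000 mm.
Per-layer scan time = 44000 / 3090, so 14.2395 s.
Time per layer: 14.2395 + 11.3 → 25.5395 s.
Total: 3238 × 25.5395 s = 82696.901 s → 22.97 hours.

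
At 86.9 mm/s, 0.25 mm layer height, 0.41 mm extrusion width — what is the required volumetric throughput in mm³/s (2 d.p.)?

Extrusion cross-section = 0.25 × 0.41 = 0.1025 mm².
Volumetric flow = 86.9 × 0.1025 = 8.91 mm³/s.

8.91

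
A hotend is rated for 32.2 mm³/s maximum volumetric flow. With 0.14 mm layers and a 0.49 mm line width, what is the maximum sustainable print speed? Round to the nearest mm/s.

Extrusion cross-section: 0.14 × 0.49 → 0.0686 mm².
Max speed = 32.2 / 0.0686 = 469.39 ≈ 469 mm/s.

469 mm/s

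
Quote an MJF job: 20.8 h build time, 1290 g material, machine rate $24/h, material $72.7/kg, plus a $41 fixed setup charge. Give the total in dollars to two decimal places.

$633.98

Machine-time cost: 24 × 20.8 → $499.20.
Material charge: 72.7 × 1290/1000 → $93.783.
Adding setup: 499.20 + 93.783 + 41 → 633.983 ≈ $633.98.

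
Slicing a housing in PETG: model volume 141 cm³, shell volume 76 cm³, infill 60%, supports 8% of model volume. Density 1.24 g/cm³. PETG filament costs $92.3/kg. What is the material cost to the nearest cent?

Interior volume: 141 − 76 → 65 cm³.
Infill volume: 0.60 × 65 → 39 cm³.
Support = 0.08 × 141, so 11.28 cm³.
Total printed volume: 76 + 39 + 11.28 → 126.28 cm³.
Mass = 126.28 × 1.24 = 156.5872 g.
Cost = 156.5872 g / 1000 × $92.3/kg = $14.45.

$14.45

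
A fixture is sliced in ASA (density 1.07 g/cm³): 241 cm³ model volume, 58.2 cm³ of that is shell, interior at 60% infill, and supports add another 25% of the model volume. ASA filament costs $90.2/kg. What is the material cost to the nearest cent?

Infill region = 241 − 58.2 = 182.8 cm³.
Infill volume = 0.60 × 182.8, so 109.68 cm³.
Support: 0.25 × 241 → 60.25 cm³.
Total printed volume = 58.2 + 109.68 + 60.25 = 228.13 cm³.
Mass = 228.13 × 1.07, so 244.0991 g.
Cost = 244.0991 g / 1000 × $90.2/kg = $22.02.

$22.02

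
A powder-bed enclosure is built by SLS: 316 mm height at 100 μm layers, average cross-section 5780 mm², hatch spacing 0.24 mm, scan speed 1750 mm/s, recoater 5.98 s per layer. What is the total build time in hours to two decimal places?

17.33 hours

Number of layers: 316 / 0.1 → 3160 (rounded up).
Hatch length per layer: 5780 / 0.24 → 24083.3 mm.
Scan time per layer = 24083.3 / 1750, so 13.7619 s.
Layer cycle: 13.7619 + 5.98 → 19.7419 s.
Total: 3160 × 19.7419 s = 62384.404 s → 17.33 hours.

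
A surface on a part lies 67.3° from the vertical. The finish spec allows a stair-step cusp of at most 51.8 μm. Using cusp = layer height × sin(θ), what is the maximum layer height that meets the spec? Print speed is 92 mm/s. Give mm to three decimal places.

Layer height = cusp / sin(67.3°) = 0.0518 / 0.9225 = 0.056 mm.

0.056 mm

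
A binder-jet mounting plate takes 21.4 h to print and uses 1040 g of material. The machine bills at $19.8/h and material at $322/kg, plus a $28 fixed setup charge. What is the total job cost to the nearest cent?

Machine-time cost: 19.8 × 21.4 → $423.72.
Feedstock cost = 322 × 1040/1000 = $334.88.
Adding setup: 423.72 + 334.88 + 28 → $786.60.

$786.60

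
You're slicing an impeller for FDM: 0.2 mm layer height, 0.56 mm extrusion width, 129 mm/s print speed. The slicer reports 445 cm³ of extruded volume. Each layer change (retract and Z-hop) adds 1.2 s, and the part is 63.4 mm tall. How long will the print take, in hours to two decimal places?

8.66 hours

Line area = 0.2 × 0.56 = 0.112 mm².
Path length: 445000 mm³ / 0.112 mm² → 3973214.3 mm.
Time extruding = 3973214.3 / 129, so 30800.1 s.
Number of layers: 63.4 / 0.2 → 317 (rounded up).
Layer-change overhead = 317 × 1.2 = 380.4 s.
Total = 30800.1 + 380.4 = 31180.5 s = 8.66 hours.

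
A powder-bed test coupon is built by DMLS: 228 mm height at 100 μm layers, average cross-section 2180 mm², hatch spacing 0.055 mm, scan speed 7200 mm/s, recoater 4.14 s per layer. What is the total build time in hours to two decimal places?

6.11 hours

Number of layers: 228 / 0.1 → 2280 (rounded up).
Hatch length per layer = 2180 / 0.055 = 39636.4 mm.
Per-layer scan time = 39636.4 / 7200 = 5.5051 s.
Layer cycle = 5.5051 + 4.14, so 9.6451 s.
Build time = 2280 × 9.6451 = 21990.828 s = 6.11 hours.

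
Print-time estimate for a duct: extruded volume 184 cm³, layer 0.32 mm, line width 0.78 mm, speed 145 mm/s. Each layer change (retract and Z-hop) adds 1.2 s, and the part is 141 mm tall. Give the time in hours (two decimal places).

1.56 hours

Extrusion cross-section: 0.32 × 0.78 → 0.2496 mm².
Toolpath length = 184 cm³ / 0.2496 mm² = 184000 / 0.2496 = 737179.5 mm.
Extrusion time = 737179.5 / 145 = 5084 s.
Number of layers: 141 / 0.32 → 441 (rounded up).
Non-print overhead = 441 × 1.2 = 529.2 s.
Altogether 5084 + 529.2 = 5613.2 s, i.e. 1.56 hours.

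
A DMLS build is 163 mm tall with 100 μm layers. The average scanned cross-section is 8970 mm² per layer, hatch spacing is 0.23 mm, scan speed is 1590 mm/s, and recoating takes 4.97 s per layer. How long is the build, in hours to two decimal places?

13.36 hours

Number of layers: 163 / 0.1 → 1630 (rounded up).
Per-layer scan distance: 8970 / 0.23 → 39000 mm.
Scan time per layer = 39000 / 1590, so 24.5283 s.
Layer cycle = 24.5283 + 4.97 = 29.4983 s.
Total: 1630 × 29.4983 s = 48082.229 s → 13.36 hours.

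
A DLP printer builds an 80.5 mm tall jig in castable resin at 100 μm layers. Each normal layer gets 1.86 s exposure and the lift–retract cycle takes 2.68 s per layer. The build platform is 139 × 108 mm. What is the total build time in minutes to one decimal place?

60.9 minutes

Number of layers: 80.5 / 0.1 → 805 (rounded up).
Each layer takes = 1.86 + 2.68, so 4.54 s.
Build time: 805 × 4.54 s = 3654.7 s, i.e. 60.9 minutes.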